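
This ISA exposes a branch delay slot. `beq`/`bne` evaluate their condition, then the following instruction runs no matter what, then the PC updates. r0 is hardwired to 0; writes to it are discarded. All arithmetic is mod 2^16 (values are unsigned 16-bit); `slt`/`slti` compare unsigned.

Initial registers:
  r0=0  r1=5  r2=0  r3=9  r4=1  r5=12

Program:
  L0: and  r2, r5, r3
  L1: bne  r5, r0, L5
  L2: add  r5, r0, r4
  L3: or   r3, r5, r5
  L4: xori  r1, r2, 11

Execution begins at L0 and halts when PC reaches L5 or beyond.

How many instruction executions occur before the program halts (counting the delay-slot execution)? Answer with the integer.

  step pc=0: and  r2, r5, r3  regs=(0,5,8,9,1,12)
  step pc=1: bne  r5, r0, L5  cond=T  regs=(0,5,8,9,1,12)
  step pc=2: add  r5, r0, r4  regs=(0,5,8,9,1,1)

3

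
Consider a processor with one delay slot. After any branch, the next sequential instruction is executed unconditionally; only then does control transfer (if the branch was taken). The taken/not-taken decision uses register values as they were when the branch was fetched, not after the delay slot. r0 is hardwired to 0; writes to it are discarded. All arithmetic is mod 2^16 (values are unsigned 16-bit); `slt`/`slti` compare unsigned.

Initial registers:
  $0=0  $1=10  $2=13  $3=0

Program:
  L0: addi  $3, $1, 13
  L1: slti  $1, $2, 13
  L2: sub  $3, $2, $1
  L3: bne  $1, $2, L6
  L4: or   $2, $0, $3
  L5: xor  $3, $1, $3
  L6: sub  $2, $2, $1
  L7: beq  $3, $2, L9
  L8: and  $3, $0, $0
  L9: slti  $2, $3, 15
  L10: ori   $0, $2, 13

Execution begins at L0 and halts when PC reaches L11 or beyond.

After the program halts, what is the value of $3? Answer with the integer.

0

PC=0  addi  $3, $1, 13       | $0=0 $1=10 $2=13 $3=23
PC=1  slti  $1, $2, 13       | $0=0 $1=0 $2=13 $3=23
PC=2  sub  $3, $2, $1        | $0=0 $1=0 $2=13 $3=13
PC=3  bne  $1, $2, L6        | $0=0 $1=0 $2=13 $3=13  [TAKEN]
PC=4  or   $2, $0, $3        | $0=0 $1=0 $2=13 $3=13
PC=6  sub  $2, $2, $1        | $0=0 $1=0 $2=13 $3=13
PC=7  beq  $3, $2, L9        | $0=0 $1=0 $2=13 $3=13  [TAKEN]
PC=8  and  $3, $0, $0        | $0=0 $1=0 $2=13 $3=0
PC=9  slti  $2, $3, 15       | $0=0 $1=0 $2=1 $3=0
PC=10 ori   $0, $2, 13       | $0=0 $1=0 $2=1 $3=0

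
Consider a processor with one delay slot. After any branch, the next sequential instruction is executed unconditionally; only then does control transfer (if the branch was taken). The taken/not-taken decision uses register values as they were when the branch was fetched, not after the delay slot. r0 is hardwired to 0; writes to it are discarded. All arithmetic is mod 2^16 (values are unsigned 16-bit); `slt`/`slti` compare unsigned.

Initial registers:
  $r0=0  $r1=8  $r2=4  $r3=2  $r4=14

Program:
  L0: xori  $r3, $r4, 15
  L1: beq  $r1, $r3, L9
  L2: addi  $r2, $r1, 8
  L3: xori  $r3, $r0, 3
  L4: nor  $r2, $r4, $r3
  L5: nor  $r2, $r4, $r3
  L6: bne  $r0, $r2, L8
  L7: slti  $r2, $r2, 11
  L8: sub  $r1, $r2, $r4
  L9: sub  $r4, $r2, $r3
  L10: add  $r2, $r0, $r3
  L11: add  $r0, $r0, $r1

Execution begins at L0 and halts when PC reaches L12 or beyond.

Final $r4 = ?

PC=0  xori  $r3, $r4, 15     | $r0=0 $r1=8 $r2=4 $r3=1 $r4=14
PC=1  beq  $r1, $r3, L9      | $r0=0 $r1=8 $r2=4 $r3=1 $r4=14  [not taken]
PC=2  addi  $r2, $r1, 8      | $r0=0 $r1=8 $r2=16 $r3=1 $r4=14
PC=3  xori  $r3, $r0, 3      | $r0=0 $r1=8 $r2=16 $r3=3 $r4=14
PC=4  nor  $r2, $r4, $r3     | $r0=0 $r1=8 $r2=65520 $r3=3 $r4=14
PC=5  nor  $r2, $r4, $r3     | $r0=0 $r1=8 $r2=65520 $r3=3 $r4=14
PC=6  bne  $r0, $r2, L8      | $r0=0 $r1=8 $r2=65520 $r3=3 $r4=14  [TAKEN]
PC=7  slti  $r2, $r2, 11     | $r0=0 $r1=8 $r2=0 $r3=3 $r4=14
PC=8  sub  $r1, $r2, $r4     | $r0=0 $r1=65522 $r2=0 $r3=3 $r4=14
PC=9  sub  $r4, $r2, $r3     | $r0=0 $r1=65522 $r2=0 $r3=3 $r4=65533
PC=10 add  $r2, $r0, $r3     | $r0=0 $r1=65522 $r2=3 $r3=3 $r4=65533
PC=11 add  $r0, $r0, $r1     | $r0=0 $r1=65522 $r2=3 $r3=3 $r4=65533

65533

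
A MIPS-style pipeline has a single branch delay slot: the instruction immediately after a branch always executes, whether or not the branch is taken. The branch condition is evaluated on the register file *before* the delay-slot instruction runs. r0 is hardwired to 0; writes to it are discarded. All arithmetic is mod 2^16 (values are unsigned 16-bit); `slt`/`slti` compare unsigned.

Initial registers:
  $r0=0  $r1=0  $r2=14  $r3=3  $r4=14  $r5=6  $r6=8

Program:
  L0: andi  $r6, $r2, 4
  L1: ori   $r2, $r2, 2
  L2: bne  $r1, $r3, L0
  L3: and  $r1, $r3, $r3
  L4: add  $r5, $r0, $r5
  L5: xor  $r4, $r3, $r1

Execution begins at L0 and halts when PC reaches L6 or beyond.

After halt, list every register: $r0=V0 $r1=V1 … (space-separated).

$r0=0 $r1=3 $r2=14 $r3=3 $r4=0 $r5=6 $r6=4

#0 andi  $r6, $r2, 4 ; 0/0/14/3/14/6/4
#1 ori   $r2, $r2, 2 ; 0/0/14/3/14/6/4
#2 bne  $r1, $r3, L0 ; 0/0/14/3/14/6/4 ; →target
#3 and  $r1, $r3, $r3 ; 0/3/14/3/14/6/4
#0 andi  $r6, $r2, 4 ; 0/3/14/3/14/6/4
#1 ori   $r2, $r2, 2 ; 0/3/14/3/14/6/4
#2 bne  $r1, $r3, L0 ; 0/3/14/3/14/6/4 ; →fallthru
#3 and  $r1, $r3, $r3 ; 0/3/14/3/14/6/4
#4 add  $r5, $r0, $r5 ; 0/3/14/3/14/6/4
#5 xor  $r4, $r3, $r1 ; 0/3/14/3/0/6/4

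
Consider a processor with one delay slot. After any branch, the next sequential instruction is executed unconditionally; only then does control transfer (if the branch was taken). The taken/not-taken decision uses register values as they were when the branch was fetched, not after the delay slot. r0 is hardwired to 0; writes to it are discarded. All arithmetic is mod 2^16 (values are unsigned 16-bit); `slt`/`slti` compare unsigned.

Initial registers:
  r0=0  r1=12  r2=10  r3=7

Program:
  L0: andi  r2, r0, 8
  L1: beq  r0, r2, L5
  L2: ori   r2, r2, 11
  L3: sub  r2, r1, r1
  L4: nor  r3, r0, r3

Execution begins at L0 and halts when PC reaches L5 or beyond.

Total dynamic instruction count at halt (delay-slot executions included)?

  step pc=0: andi  r2, r0, 8  regs=(0,12,0,7)
  step pc=1: beq  r0, r2, L5  cond=T  regs=(0,12,0,7)
  step pc=2: ori   r2, r2, 11  regs=(0,12,11,7)

3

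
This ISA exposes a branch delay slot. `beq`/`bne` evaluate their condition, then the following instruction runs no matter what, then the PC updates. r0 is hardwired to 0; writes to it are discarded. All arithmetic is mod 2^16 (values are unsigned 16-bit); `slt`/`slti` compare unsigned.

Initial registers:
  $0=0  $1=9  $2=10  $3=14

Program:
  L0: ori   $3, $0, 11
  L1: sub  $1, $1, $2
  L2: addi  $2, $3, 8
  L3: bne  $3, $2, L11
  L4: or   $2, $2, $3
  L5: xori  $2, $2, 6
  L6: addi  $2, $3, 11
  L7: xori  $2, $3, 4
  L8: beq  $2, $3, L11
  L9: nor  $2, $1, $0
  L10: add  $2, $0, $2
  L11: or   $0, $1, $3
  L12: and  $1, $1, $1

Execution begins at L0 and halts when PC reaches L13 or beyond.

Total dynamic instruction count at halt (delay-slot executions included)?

7

PC=0  ori   $3, $0, 11       | $0=0 $1=9 $2=10 $3=11
PC=1  sub  $1, $1, $2        | $0=0 $1=65535 $2=10 $3=11
PC=2  addi  $2, $3, 8        | $0=0 $1=65535 $2=19 $3=11
PC=3  bne  $3, $2, L11       | $0=0 $1=65535 $2=19 $3=11  [TAKEN]
PC=4  or   $2, $2, $3        | $0=0 $1=65535 $2=27 $3=11
PC=11 or   $0, $1, $3        | $0=0 $1=65535 $2=27 $3=11
PC=12 and  $1, $1, $1        | $0=0 $1=65535 $2=27 $3=11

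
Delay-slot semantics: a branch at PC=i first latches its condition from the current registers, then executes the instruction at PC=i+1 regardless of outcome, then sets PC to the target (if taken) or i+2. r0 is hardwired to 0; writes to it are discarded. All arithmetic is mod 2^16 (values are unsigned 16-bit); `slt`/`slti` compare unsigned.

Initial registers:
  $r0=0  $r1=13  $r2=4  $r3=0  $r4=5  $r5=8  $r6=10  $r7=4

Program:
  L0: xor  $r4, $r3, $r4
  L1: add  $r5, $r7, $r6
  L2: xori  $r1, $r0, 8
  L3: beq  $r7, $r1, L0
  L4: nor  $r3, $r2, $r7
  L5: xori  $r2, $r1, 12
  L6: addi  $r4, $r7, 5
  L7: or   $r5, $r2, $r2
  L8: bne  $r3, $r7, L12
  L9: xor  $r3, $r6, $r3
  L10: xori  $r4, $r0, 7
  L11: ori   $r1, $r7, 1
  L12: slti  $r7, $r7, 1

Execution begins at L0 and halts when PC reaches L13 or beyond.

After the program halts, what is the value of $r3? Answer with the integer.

65521

#0 xor  $r4, $r3, $r4 ; 0/13/4/0/5/8/10/4
#1 add  $r5, $r7, $r6 ; 0/13/4/0/5/14/10/4
#2 xori  $r1, $r0, 8 ; 0/8/4/0/5/14/10/4
#3 beq  $r7, $r1, L0 ; 0/8/4/0/5/14/10/4 ; →fallthru
#4 nor  $r3, $r2, $r7 ; 0/8/4/65531/5/14/10/4
#5 xori  $r2, $r1, 12 ; 0/8/4/65531/5/14/10/4
#6 addi  $r4, $r7, 5 ; 0/8/4/65531/9/14/10/4
#7 or   $r5, $r2, $r2 ; 0/8/4/65531/9/4/10/4
#8 bne  $r3, $r7, L12 ; 0/8/4/65531/9/4/10/4 ; →target
#9 xor  $r3, $r6, $r3 ; 0/8/4/65521/9/4/10/4
#12 slti  $r7, $r7, 1 ; 0/8/4/65521/9/4/10/0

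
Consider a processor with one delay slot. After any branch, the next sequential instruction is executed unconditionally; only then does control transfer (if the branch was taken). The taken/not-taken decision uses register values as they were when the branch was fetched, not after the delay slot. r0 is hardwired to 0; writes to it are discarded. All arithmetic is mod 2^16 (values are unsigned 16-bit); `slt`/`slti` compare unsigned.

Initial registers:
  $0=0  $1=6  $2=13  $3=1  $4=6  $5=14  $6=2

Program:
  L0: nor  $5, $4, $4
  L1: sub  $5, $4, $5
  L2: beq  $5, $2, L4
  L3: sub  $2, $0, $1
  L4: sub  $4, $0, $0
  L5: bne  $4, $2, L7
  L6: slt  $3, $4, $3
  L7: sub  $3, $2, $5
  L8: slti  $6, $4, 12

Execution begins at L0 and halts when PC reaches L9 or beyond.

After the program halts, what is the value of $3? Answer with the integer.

[0] nor  $5, $4, $4  →  {$0:0, $1:6, $2:13, $3:1, $4:6, $5:65529, $6:2}
[1] sub  $5, $4, $5  →  {$0:0, $1:6, $2:13, $3:1, $4:6, $5:13, $6:2}
[2] beq  $5, $2, L4  →  {$0:0, $1:6, $2:13, $3:1, $4:6, $5:13, $6:2}  ⟨branch taken⟩
[3] sub  $2, $0, $1  →  {$0:0, $1:6, $2:65530, $3:1, $4:6, $5:13, $6:2}
[4] sub  $4, $0, $0  →  {$0:0, $1:6, $2:65530, $3:1, $4:0, $5:13, $6:2}
[5] bne  $4, $2, L7  →  {$0:0, $1:6, $2:65530, $3:1, $4:0, $5:13, $6:2}  ⟨branch taken⟩
[6] slt  $3, $4, $3  →  {$0:0, $1:6, $2:65530, $3:1, $4:0, $5:13, $6:2}
[7] sub  $3, $2, $5  →  {$0:0, $1:6, $2:65530, $3:65517, $4:0, $5:13, $6:2}
[8] slti  $6, $4, 12  →  {$0:0, $1:6, $2:65530, $3:65517, $4:0, $5:13, $6:1}

65517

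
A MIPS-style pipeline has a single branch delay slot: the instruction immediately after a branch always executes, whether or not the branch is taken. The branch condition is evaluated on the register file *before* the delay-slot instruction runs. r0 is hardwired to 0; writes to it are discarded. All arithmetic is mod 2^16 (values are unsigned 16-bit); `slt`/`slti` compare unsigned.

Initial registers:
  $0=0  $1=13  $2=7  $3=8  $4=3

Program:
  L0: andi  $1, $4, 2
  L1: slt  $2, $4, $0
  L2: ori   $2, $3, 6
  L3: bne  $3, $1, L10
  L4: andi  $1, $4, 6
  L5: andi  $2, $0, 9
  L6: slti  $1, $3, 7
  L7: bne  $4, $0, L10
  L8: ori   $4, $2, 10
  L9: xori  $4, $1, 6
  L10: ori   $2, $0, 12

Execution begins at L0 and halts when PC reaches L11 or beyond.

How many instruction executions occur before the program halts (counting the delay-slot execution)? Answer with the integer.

PC=0  andi  $1, $4, 2        | $0=0 $1=2 $2=7 $3=8 $4=3
PC=1  slt  $2, $4, $0        | $0=0 $1=2 $2=0 $3=8 $4=3
PC=2  ori   $2, $3, 6        | $0=0 $1=2 $2=14 $3=8 $4=3
PC=3  bne  $3, $1, L10       | $0=0 $1=2 $2=14 $3=8 $4=3  [TAKEN]
PC=4  andi  $1, $4, 6        | $0=0 $1=2 $2=14 $3=8 $4=3
PC=10 ori   $2, $0, 12       | $0=0 $1=2 $2=12 $3=8 $4=3

6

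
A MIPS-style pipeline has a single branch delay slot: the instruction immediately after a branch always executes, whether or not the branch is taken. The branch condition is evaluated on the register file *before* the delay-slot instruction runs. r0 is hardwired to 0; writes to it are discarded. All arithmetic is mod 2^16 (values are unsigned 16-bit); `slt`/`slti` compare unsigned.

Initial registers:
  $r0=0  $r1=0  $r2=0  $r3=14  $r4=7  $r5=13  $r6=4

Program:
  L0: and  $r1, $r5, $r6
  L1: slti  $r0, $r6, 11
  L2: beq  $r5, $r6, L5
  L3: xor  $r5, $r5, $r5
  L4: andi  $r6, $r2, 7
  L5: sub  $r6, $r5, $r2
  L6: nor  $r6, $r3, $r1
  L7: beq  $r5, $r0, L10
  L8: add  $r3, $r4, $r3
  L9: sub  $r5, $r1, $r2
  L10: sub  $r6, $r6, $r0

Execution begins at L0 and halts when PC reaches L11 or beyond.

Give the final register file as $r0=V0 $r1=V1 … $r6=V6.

$r0=0 $r1=4 $r2=0 $r3=21 $r4=7 $r5=0 $r6=65521

  step pc=0: and  $r1, $r5, $r6  regs=(0,4,0,14,7,13,4)
  step pc=1: slti  $r0, $r6, 11  regs=(0,4,0,14,7,13,4)
  step pc=2: beq  $r5, $r6, L5  cond=F  regs=(0,4,0,14,7,13,4)
  step pc=3: xor  $r5, $r5, $r5  regs=(0,4,0,14,7,0,4)
  step pc=4: andi  $r6, $r2, 7  regs=(0,4,0,14,7,0,0)
  step pc=5: sub  $r6, $r5, $r2  regs=(0,4,0,14,7,0,0)
  step pc=6: nor  $r6, $r3, $r1  regs=(0,4,0,14,7,0,65521)
  step pc=7: beq  $r5, $r0, L10  cond=T  regs=(0,4,0,14,7,0,65521)
  step pc=8: add  $r3, $r4, $r3  regs=(0,4,0,21,7,0,65521)
  step pc=10: sub  $r6, $r6, $r0  regs=(0,4,0,21,7,0,65521)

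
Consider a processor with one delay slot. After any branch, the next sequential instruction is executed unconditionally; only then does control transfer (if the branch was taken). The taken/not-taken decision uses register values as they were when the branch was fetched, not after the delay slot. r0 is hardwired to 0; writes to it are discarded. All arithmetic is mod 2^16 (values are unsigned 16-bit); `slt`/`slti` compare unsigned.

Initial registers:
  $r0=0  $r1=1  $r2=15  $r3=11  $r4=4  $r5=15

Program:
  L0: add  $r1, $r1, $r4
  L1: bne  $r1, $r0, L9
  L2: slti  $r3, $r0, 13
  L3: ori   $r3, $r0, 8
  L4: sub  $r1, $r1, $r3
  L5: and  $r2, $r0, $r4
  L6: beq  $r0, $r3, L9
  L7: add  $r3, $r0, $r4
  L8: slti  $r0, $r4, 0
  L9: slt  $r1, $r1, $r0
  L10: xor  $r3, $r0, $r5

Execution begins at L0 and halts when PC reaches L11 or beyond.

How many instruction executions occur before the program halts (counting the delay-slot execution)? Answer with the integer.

  step pc=0: add  $r1, $r1, $r4  regs=(0,5,15,11,4,15)
  step pc=1: bne  $r1, $r0, L9  cond=T  regs=(0,5,15,11,4,15)
  step pc=2: slti  $r3, $r0, 13  regs=(0,5,15,1,4,15)
  step pc=9: slt  $r1, $r1, $r0  regs=(0,0,15,1,4,15)
  step pc=10: xor  $r3, $r0, $r5  regs=(0,0,15,15,4,15)

5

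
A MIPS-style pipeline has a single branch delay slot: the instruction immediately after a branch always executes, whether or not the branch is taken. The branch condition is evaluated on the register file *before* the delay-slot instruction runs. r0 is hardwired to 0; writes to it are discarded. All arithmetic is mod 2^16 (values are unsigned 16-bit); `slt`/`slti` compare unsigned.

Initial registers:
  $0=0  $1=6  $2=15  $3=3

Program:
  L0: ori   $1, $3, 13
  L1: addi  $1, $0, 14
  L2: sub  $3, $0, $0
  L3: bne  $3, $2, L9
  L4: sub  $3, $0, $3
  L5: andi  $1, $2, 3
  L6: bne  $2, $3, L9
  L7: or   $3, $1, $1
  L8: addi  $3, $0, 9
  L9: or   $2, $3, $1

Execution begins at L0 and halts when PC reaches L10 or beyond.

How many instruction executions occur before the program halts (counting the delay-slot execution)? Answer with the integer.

6

PC=0  ori   $1, $3, 13       | $0=0 $1=15 $2=15 $3=3
PC=1  addi  $1, $0, 14       | $0=0 $1=14 $2=15 $3=3
PC=2  sub  $3, $0, $0        | $0=0 $1=14 $2=15 $3=0
PC=3  bne  $3, $2, L9        | $0=0 $1=14 $2=15 $3=0  [TAKEN]
PC=4  sub  $3, $0, $3        | $0=0 $1=14 $2=15 $3=0
PC=9  or   $2, $3, $1        | $0=0 $1=14 $2=14 $3=0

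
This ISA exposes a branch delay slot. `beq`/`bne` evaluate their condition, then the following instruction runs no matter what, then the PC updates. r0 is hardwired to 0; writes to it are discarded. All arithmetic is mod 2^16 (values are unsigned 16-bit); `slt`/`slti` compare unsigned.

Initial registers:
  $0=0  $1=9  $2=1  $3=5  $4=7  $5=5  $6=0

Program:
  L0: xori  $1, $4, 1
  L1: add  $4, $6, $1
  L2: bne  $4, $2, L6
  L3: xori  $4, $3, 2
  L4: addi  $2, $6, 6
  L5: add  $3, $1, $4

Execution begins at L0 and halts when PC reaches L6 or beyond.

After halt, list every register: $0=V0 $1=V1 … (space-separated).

  step pc=0: xori  $1, $4, 1  regs=(0,6,1,5,7,5,0)
  step pc=1: add  $4, $6, $1  regs=(0,6,1,5,6,5,0)
  step pc=2: bne  $4, $2, L6  cond=T  regs=(0,6,1,5,6,5,0)
  step pc=3: xori  $4, $3, 2  regs=(0,6,1,5,7,5,0)

$0=0 $1=6 $2=1 $3=5 $4=7 $5=5 $6=0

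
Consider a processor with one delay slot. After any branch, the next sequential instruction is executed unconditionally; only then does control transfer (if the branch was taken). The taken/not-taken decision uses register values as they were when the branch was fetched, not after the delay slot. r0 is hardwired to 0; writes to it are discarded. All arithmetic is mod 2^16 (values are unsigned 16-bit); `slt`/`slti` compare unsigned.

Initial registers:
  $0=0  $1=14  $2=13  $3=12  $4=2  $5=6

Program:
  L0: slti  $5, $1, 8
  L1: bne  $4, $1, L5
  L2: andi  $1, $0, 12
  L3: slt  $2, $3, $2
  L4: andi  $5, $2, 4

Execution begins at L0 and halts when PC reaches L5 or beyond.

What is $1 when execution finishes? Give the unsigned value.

PC=0  slti  $5, $1, 8        | $0=0 $1=14 $2=13 $3=12 $4=2 $5=0
PC=1  bne  $4, $1, L5        | $0=0 $1=14 $2=13 $3=12 $4=2 $5=0  [TAKEN]
PC=2  andi  $1, $0, 12       | $0=0 $1=0 $2=13 $3=12 $4=2 $5=0

0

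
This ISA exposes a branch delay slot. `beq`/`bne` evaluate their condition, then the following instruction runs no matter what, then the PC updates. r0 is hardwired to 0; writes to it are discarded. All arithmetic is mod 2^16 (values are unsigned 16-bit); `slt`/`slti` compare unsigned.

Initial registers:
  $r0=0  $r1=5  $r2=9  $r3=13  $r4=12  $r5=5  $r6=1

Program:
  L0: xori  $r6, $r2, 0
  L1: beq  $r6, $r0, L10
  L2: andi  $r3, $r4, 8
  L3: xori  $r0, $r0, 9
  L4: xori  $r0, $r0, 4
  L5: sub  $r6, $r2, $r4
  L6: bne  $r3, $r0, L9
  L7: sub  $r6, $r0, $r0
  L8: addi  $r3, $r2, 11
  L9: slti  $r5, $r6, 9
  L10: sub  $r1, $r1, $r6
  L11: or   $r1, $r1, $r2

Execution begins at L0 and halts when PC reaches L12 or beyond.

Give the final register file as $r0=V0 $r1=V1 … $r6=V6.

#0 xori  $r6, $r2, 0 ; 0/5/9/13/12/5/9
#1 beq  $r6, $r0, L10 ; 0/5/9/13/12/5/9 ; →fallthru
#2 andi  $r3, $r4, 8 ; 0/5/9/8/12/5/9
#3 xori  $r0, $r0, 9 ; 0/5/9/8/12/5/9
#4 xori  $r0, $r0, 4 ; 0/5/9/8/12/5/9
#5 sub  $r6, $r2, $r4 ; 0/5/9/8/12/5/65533
#6 bne  $r3, $r0, L9 ; 0/5/9/8/12/5/65533 ; →target
#7 sub  $r6, $r0, $r0 ; 0/5/9/8/12/5/0
#9 slti  $r5, $r6, 9 ; 0/5/9/8/12/1/0
#10 sub  $r1, $r1, $r6 ; 0/5/9/8/12/1/0
#11 or   $r1, $r1, $r2 ; 0/13/9/8/12/1/0

$r0=0 $r1=13 $r2=9 $r3=8 $r4=12 $r5=1 $r6=0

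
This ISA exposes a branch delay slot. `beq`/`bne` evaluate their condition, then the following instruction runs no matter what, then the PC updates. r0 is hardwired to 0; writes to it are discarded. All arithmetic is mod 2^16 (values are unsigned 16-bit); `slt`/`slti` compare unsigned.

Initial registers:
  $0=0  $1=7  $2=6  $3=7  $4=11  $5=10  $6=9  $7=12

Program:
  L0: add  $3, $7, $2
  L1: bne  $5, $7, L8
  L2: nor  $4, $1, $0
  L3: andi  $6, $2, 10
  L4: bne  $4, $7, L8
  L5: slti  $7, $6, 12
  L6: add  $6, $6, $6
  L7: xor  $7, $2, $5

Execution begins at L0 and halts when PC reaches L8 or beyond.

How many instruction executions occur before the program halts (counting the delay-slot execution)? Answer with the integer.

3

  step pc=0: add  $3, $7, $2  regs=(0,7,6,18,11,10,9,12)
  step pc=1: bne  $5, $7, L8  cond=T  regs=(0,7,6,18,11,10,9,12)
  step pc=2: nor  $4, $1, $0  regs=(0,7,6,18,65528,10,9,12)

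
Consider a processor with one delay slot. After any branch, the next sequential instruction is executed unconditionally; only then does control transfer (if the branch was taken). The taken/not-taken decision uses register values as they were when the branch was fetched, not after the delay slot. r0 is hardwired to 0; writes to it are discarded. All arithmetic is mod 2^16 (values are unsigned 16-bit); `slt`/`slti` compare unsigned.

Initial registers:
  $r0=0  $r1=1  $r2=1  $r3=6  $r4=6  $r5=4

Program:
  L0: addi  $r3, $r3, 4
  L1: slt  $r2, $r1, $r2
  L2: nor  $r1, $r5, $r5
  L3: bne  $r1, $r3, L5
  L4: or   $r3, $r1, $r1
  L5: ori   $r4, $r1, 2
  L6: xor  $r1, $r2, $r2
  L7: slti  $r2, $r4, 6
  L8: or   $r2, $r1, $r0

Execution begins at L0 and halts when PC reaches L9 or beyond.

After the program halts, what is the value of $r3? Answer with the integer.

65531

PC=0  addi  $r3, $r3, 4      | $r0=0 $r1=1 $r2=1 $r3=10 $r4=6 $r5=4
PC=1  slt  $r2, $r1, $r2     | $r0=0 $r1=1 $r2=0 $r3=10 $r4=6 $r5=4
PC=2  nor  $r1, $r5, $r5     | $r0=0 $r1=65531 $r2=0 $r3=10 $r4=6 $r5=4
PC=3  bne  $r1, $r3, L5      | $r0=0 $r1=65531 $r2=0 $r3=10 $r4=6 $r5=4  [TAKEN]
PC=4  or   $r3, $r1, $r1     | $r0=0 $r1=65531 $r2=0 $r3=65531 $r4=6 $r5=4
PC=5  ori   $r4, $r1, 2      | $r0=0 $r1=65531 $r2=0 $r3=65531 $r4=65531 $r5=4
PC=6  xor  $r1, $r2, $r2     | $r0=0 $r1=0 $r2=0 $r3=65531 $r4=65531 $r5=4
PC=7  slti  $r2, $r4, 6      | $r0=0 $r1=0 $r2=0 $r3=65531 $r4=65531 $r5=4
PC=8  or   $r2, $r1, $r0     | $r0=0 $r1=0 $r2=0 $r3=65531 $r4=65531 $r5=4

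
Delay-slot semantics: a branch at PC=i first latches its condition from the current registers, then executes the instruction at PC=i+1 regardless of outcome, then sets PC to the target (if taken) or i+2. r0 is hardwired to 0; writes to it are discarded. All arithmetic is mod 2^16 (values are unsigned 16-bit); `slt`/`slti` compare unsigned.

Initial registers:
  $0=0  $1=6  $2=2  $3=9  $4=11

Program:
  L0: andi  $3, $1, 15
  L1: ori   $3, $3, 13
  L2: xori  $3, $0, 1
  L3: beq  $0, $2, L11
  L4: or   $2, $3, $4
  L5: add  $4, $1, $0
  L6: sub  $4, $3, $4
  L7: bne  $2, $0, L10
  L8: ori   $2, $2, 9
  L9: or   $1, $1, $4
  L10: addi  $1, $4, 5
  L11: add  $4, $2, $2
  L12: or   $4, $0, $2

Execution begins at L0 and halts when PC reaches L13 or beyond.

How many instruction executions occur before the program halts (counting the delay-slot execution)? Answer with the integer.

12

[0] andi  $3, $1, 15  →  {$0:0, $1:6, $2:2, $3:6, $4:11}
[1] ori   $3, $3, 13  →  {$0:0, $1:6, $2:2, $3:15, $4:11}
[2] xori  $3, $0, 1  →  {$0:0, $1:6, $2:2, $3:1, $4:11}
[3] beq  $0, $2, L11  →  {$0:0, $1:6, $2:2, $3:1, $4:11}  ⟨branch fallthrough⟩
[4] or   $2, $3, $4  →  {$0:0, $1:6, $2:11, $3:1, $4:11}
[5] add  $4, $1, $0  →  {$0:0, $1:6, $2:11, $3:1, $4:6}
[6] sub  $4, $3, $4  →  {$0:0, $1:6, $2:11, $3:1, $4:65531}
[7] bne  $2, $0, L10  →  {$0:0, $1:6, $2:11, $3:1, $4:65531}  ⟨branch taken⟩
[8] ori   $2, $2, 9  →  {$0:0, $1:6, $2:11, $3:1, $4:65531}
[10] addi  $1, $4, 5  →  {$0:0, $1:0, $2:11, $3:1, $4:65531}
[11] add  $4, $2, $2  →  {$0:0, $1:0, $2:11, $3:1, $4:22}
[12] or   $4, $0, $2  →  {$0:0, $1:0, $2:11, $3:1, $4:11}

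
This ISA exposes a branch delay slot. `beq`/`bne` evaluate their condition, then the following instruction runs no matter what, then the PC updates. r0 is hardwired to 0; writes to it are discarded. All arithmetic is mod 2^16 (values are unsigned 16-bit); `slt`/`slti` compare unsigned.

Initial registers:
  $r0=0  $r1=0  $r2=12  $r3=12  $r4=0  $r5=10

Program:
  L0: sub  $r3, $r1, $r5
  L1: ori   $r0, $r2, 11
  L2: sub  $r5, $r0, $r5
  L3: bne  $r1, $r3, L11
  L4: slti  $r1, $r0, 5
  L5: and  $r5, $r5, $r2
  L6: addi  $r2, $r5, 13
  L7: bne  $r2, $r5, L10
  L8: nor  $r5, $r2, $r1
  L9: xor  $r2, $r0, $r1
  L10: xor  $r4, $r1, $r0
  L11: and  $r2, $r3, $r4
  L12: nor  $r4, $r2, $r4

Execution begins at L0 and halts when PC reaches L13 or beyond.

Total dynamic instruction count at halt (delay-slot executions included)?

7

  step pc=0: sub  $r3, $r1, $r5  regs=(0,0,12,65526,0,10)
  step pc=1: ori   $r0, $r2, 11  regs=(0,0,12,65526,0,10)
  step pc=2: sub  $r5, $r0, $r5  regs=(0,0,12,65526,0,65526)
  step pc=3: bne  $r1, $r3, L11  cond=T  regs=(0,0,12,65526,0,65526)
  step pc=4: slti  $r1, $r0, 5  regs=(0,1,12,65526,0,65526)
  step pc=11: and  $r2, $r3, $r4  regs=(0,1,0,65526,0,65526)
  step pc=12: nor  $r4, $r2, $r4  regs=(0,1,0,65526,65535,65526)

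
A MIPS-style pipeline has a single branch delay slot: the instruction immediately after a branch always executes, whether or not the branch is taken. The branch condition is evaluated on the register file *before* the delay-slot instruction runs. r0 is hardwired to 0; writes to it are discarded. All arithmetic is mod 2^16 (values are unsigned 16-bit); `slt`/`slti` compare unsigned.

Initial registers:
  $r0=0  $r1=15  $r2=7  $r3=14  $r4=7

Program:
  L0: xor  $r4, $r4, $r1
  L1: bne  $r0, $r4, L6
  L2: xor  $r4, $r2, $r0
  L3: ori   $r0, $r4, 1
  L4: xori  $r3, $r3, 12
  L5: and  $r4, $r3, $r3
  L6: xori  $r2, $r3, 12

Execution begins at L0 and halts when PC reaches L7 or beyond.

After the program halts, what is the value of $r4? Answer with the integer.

[0] xor  $r4, $r4, $r1  →  {$r0:0, $r1:15, $r2:7, $r3:14, $r4:8}
[1] bne  $r0, $r4, L6  →  {$r0:0, $r1:15, $r2:7, $r3:14, $r4:8}  ⟨branch taken⟩
[2] xor  $r4, $r2, $r0  →  {$r0:0, $r1:15, $r2:7, $r3:14, $r4:7}
[6] xori  $r2, $r3, 12  →  {$r0:0, $r1:15, $r2:2, $r3:14, $r4:7}

7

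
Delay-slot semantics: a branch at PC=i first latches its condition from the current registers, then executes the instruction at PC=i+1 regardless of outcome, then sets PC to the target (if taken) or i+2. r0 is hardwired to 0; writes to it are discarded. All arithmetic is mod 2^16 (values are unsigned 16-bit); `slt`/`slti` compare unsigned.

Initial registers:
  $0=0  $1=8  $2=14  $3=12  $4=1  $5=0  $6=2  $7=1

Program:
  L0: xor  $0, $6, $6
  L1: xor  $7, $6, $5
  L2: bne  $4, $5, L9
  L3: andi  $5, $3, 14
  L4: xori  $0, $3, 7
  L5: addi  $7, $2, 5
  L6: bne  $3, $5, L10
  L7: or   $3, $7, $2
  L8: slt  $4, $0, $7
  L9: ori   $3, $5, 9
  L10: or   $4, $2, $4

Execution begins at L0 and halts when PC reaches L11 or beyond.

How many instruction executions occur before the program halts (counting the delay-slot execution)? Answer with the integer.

[0] xor  $0, $6, $6  →  {$0:0, $1:8, $2:14, $3:12, $4:1, $5:0, $6:2, $7:1}
[1] xor  $7, $6, $5  →  {$0:0, $1:8, $2:14, $3:12, $4:1, $5:0, $6:2, $7:2}
[2] bne  $4, $5, L9  →  {$0:0, $1:8, $2:14, $3:12, $4:1, $5:0, $6:2, $7:2}  ⟨branch taken⟩
[3] andi  $5, $3, 14  →  {$0:0, $1:8, $2:14, $3:12, $4:1, $5:12, $6:2, $7:2}
[9] ori   $3, $5, 9  →  {$0:0, $1:8, $2:14, $3:13, $4:1, $5:12, $6:2, $7:2}
[10] or   $4, $2, $4  →  {$0:0, $1:8, $2:14, $3:13, $4:15, $5:12, $6:2, $7:2}

6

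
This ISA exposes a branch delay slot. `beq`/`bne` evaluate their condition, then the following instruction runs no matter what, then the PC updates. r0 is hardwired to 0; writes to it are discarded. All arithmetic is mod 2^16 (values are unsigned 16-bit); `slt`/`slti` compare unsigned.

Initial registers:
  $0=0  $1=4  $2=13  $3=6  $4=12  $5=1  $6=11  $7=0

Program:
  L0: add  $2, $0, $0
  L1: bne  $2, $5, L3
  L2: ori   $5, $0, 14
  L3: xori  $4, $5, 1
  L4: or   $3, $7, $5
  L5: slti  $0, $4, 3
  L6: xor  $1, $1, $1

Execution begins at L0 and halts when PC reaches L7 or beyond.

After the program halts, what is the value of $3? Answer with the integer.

PC=0  add  $2, $0, $0        | $0=0 $1=4 $2=0 $3=6 $4=12 $5=1 $6=11 $7=0
PC=1  bne  $2, $5, L3        | $0=0 $1=4 $2=0 $3=6 $4=12 $5=1 $6=11 $7=0  [TAKEN]
PC=2  ori   $5, $0, 14       | $0=0 $1=4 $2=0 $3=6 $4=12 $5=14 $6=11 $7=0
PC=3  xori  $4, $5, 1        | $0=0 $1=4 $2=0 $3=6 $4=15 $5=14 $6=11 $7=0
PC=4  or   $3, $7, $5        | $0=0 $1=4 $2=0 $3=14 $4=15 $5=14 $6=11 $7=0
PC=5  slti  $0, $4, 3        | $0=0 $1=4 $2=0 $3=14 $4=15 $5=14 $6=11 $7=0
PC=6  xor  $1, $1, $1        | $0=0 $1=0 $2=0 $3=14 $4=15 $5=14 $6=11 $7=0

14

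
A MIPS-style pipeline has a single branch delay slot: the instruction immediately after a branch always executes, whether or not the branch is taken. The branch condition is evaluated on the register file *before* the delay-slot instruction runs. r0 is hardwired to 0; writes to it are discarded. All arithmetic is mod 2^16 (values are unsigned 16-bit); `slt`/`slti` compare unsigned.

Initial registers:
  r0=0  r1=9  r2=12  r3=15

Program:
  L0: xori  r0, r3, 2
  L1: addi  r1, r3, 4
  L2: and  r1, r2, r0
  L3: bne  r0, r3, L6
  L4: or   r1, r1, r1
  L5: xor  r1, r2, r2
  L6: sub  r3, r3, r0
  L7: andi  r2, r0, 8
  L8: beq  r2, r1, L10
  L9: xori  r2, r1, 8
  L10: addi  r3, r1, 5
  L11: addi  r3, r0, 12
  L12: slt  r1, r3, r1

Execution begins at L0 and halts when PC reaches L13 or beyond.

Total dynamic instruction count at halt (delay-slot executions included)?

[0] xori  r0, r3, 2  →  {r0:0, r1:9, r2:12, r3:15}
[1] addi  r1, r3, 4  →  {r0:0, r1:19, r2:12, r3:15}
[2] and  r1, r2, r0  →  {r0:0, r1:0, r2:12, r3:15}
[3] bne  r0, r3, L6  →  {r0:0, r1:0, r2:12, r3:15}  ⟨branch taken⟩
[4] or   r1, r1, r1  →  {r0:0, r1:0, r2:12, r3:15}
[6] sub  r3, r3, r0  →  {r0:0, r1:0, r2:12, r3:15}
[7] andi  r2, r0, 8  →  {r0:0, r1:0, r2:0, r3:15}
[8] beq  r2, r1, L10  →  {r0:0, r1:0, r2:0, r3:15}  ⟨branch taken⟩
[9] xori  r2, r1, 8  →  {r0:0, r1:0, r2:8, r3:15}
[10] addi  r3, r1, 5  →  {r0:0, r1:0, r2:8, r3:5}
[11] addi  r3, r0, 12  →  {r0:0, r1:0, r2:8, r3:12}
[12] slt  r1, r3, r1  →  {r0:0, r1:0, r2:8, r3:12}

12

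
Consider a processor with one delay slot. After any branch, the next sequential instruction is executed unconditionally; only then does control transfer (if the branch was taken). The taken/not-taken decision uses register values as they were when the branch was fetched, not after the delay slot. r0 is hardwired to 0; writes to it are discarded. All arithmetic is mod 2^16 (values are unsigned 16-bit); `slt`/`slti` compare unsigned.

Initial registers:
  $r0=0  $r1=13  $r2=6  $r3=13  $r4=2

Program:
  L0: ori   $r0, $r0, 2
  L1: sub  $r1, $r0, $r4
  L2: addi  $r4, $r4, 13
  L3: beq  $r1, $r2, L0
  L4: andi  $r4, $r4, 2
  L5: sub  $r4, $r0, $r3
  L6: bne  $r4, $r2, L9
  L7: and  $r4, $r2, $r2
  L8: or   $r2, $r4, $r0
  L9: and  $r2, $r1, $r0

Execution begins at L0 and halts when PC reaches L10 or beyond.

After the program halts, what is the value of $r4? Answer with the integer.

6

  step pc=0: ori   $r0, $r0, 2  regs=(0,13,6,13,2)
  step pc=1: sub  $r1, $r0, $r4  regs=(0,65534,6,13,2)
  step pc=2: addi  $r4, $r4, 13  regs=(0,65534,6,13,15)
  step pc=3: beq  $r1, $r2, L0  cond=F  regs=(0,65534,6,13,15)
  step pc=4: andi  $r4, $r4, 2  regs=(0,65534,6,13,2)
  step pc=5: sub  $r4, $r0, $r3  regs=(0,65534,6,13,65523)
  step pc=6: bne  $r4, $r2, L9  cond=T  regs=(0,65534,6,13,65523)
  step pc=7: and  $r4, $r2, $r2  regs=(0,65534,6,13,6)
  step pc=9: and  $r2, $r1, $r0  regs=(0,65534,0,13,6)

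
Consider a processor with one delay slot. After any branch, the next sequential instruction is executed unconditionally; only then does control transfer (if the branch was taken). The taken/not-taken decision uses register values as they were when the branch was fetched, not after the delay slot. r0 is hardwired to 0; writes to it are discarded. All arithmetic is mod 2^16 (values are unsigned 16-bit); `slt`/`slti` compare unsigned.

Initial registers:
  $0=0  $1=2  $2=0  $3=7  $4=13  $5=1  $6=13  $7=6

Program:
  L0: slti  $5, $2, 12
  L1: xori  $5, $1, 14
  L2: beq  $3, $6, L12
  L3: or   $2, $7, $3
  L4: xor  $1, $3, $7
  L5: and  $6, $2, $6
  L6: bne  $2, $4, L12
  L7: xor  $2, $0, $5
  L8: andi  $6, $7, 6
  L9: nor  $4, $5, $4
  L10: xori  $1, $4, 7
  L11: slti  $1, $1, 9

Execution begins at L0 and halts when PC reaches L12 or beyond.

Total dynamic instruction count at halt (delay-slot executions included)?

PC=0  slti  $5, $2, 12       | $0=0 $1=2 $2=0 $3=7 $4=13 $5=1 $6=13 $7=6
PC=1  xori  $5, $1, 14       | $0=0 $1=2 $2=0 $3=7 $4=13 $5=12 $6=13 $7=6
PC=2  beq  $3, $6, L12       | $0=0 $1=2 $2=0 $3=7 $4=13 $5=12 $6=13 $7=6  [not taken]
PC=3  or   $2, $7, $3        | $0=0 $1=2 $2=7 $3=7 $4=13 $5=12 $6=13 $7=6
PC=4  xor  $1, $3, $7        | $0=0 $1=1 $2=7 $3=7 $4=13 $5=12 $6=13 $7=6
PC=5  and  $6, $2, $6        | $0=0 $1=1 $2=7 $3=7 $4=13 $5=12 $6=5 $7=6
PC=6  bne  $2, $4, L12       | $0=0 $1=1 $2=7 $3=7 $4=13 $5=12 $6=5 $7=6  [TAKEN]
PC=7  xor  $2, $0, $5        | $0=0 $1=1 $2=12 $3=7 $4=13 $5=12 $6=5 $7=6

8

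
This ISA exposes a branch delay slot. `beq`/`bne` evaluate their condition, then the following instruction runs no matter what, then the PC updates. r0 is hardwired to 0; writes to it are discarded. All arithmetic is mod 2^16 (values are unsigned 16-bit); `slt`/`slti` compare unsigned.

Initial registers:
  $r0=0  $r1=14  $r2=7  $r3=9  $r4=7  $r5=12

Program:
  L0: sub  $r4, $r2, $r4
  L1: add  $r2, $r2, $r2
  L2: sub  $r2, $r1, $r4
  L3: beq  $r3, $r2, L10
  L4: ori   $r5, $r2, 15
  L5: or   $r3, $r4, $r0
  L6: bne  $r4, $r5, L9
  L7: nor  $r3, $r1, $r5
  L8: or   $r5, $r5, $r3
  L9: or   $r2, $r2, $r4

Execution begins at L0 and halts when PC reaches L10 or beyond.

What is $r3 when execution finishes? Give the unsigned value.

65520

  step pc=0: sub  $r4, $r2, $r4  regs=(0,14,7,9,0,12)
  step pc=1: add  $r2, $r2, $r2  regs=(0,14,14,9,0,12)
  step pc=2: sub  $r2, $r1, $r4  regs=(0,14,14,9,0,12)
  step pc=3: beq  $r3, $r2, L10  cond=F  regs=(0,14,14,9,0,12)
  step pc=4: ori   $r5, $r2, 15  regs=(0,14,14,9,0,15)
  step pc=5: or   $r3, $r4, $r0  regs=(0,14,14,0,0,15)
  step pc=6: bne  $r4, $r5, L9  cond=T  regs=(0,14,14,0,0,15)
  step pc=7: nor  $r3, $r1, $r5  regs=(0,14,14,65520,0,15)
  step pc=9: or   $r2, $r2, $r4  regs=(0,14,14,65520,0,15)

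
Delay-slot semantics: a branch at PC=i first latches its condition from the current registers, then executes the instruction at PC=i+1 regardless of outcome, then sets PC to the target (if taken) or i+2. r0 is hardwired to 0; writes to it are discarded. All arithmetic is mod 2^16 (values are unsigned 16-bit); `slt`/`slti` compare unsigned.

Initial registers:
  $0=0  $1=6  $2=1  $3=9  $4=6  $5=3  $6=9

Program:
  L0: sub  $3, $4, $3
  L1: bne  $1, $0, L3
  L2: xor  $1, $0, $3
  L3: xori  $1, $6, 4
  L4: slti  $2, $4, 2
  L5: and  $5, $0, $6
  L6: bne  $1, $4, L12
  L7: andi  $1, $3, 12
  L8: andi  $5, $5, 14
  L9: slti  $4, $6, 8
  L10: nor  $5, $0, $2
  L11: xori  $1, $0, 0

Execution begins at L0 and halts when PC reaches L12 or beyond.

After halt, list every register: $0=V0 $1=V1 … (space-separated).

PC=0  sub  $3, $4, $3        | $0=0 $1=6 $2=1 $3=65533 $4=6 $5=3 $6=9
PC=1  bne  $1, $0, L3        | $0=0 $1=6 $2=1 $3=65533 $4=6 $5=3 $6=9  [TAKEN]
PC=2  xor  $1, $0, $3        | $0=0 $1=65533 $2=1 $3=65533 $4=6 $5=3 $6=9
PC=3  xori  $1, $6, 4        | $0=0 $1=13 $2=1 $3=65533 $4=6 $5=3 $6=9
PC=4  slti  $2, $4, 2        | $0=0 $1=13 $2=0 $3=65533 $4=6 $5=3 $6=9
PC=5  and  $5, $0, $6        | $0=0 $1=13 $2=0 $3=65533 $4=6 $5=0 $6=9
PC=6  bne  $1, $4, L12       | $0=0 $1=13 $2=0 $3=65533 $4=6 $5=0 $6=9  [TAKEN]
PC=7  andi  $1, $3, 12       | $0=0 $1=12 $2=0 $3=65533 $4=6 $5=0 $6=9

$0=0 $1=12 $2=0 $3=65533 $4=6 $5=0 $6=9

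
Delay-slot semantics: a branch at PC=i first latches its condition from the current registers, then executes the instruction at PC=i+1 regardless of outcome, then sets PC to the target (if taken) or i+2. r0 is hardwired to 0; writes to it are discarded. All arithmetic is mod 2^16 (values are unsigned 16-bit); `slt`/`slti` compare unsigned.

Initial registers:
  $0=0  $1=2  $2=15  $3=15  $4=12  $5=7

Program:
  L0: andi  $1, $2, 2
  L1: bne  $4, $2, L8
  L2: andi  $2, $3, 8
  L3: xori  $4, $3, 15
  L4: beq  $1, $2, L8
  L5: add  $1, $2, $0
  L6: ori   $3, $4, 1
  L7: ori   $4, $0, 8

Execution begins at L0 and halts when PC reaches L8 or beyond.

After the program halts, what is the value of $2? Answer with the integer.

PC=0  andi  $1, $2, 2        | $0=0 $1=2 $2=15 $3=15 $4=12 $5=7
PC=1  bne  $4, $2, L8        | $0=0 $1=2 $2=15 $3=15 $4=12 $5=7  [TAKEN]
PC=2  andi  $2, $3, 8        | $0=0 $1=2 $2=8 $3=15 $4=12 $5=7

8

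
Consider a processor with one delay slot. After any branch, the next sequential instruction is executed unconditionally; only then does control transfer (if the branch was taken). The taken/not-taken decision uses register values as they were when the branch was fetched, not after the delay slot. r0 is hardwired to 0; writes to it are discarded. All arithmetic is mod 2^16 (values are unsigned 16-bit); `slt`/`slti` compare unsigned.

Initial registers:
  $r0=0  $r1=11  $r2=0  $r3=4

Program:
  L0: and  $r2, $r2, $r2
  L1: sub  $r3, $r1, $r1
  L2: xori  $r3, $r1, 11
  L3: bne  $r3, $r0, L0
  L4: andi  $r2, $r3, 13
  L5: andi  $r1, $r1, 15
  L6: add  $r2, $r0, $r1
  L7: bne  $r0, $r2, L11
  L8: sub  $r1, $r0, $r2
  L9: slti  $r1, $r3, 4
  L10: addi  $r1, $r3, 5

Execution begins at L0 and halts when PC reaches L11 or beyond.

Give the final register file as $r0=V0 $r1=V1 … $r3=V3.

#0 and  $r2, $r2, $r2 ; 0/11/0/4
#1 sub  $r3, $r1, $r1 ; 0/11/0/0
#2 xori  $r3, $r1, 11 ; 0/11/0/0
#3 bne  $r3, $r0, L0 ; 0/11/0/0 ; →fallthru
#4 andi  $r2, $r3, 13 ; 0/11/0/0
#5 andi  $r1, $r1, 15 ; 0/11/0/0
#6 add  $r2, $r0, $r1 ; 0/11/11/0
#7 bne  $r0, $r2, L11 ; 0/11/11/0 ; →target
#8 sub  $r1, $r0, $r2 ; 0/65525/11/0

$r0=0 $r1=65525 $r2=11 $r3=0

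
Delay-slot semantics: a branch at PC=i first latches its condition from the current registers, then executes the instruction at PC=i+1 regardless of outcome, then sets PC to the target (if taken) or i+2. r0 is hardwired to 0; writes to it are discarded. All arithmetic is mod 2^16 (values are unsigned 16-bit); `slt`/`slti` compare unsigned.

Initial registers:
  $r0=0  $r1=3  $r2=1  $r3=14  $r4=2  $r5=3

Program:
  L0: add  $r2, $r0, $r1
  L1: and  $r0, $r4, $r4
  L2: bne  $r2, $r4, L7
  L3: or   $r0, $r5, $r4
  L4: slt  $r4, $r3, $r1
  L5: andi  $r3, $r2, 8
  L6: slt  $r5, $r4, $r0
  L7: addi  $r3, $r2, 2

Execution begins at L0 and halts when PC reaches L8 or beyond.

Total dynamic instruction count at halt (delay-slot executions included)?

5

  step pc=0: add  $r2, $r0, $r1  regs=(0,3,3,14,2,3)
  step pc=1: and  $r0, $r4, $r4  regs=(0,3,3,14,2,3)
  step pc=2: bne  $r2, $r4, L7  cond=T  regs=(0,3,3,14,2,3)
  step pc=3: or   $r0, $r5, $r4  regs=(0,3,3,14,2,3)
  step pc=7: addi  $r3, $r2, 2  regs=(0,3,3,5,2,3)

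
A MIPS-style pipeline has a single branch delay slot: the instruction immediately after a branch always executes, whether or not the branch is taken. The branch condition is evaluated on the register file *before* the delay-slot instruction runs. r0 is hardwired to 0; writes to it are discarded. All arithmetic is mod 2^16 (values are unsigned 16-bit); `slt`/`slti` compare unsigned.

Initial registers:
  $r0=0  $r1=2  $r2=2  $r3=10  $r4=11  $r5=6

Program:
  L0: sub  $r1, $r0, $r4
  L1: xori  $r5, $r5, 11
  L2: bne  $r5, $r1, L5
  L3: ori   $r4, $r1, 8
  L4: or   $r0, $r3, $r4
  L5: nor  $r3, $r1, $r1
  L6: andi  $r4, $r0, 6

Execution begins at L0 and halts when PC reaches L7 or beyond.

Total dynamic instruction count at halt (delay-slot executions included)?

6

[0] sub  $r1, $r0, $r4  →  {$r0:0, $r1:65525, $r2:2, $r3:10, $r4:11, $r5:6}
[1] xori  $r5, $r5, 11  →  {$r0:0, $r1:65525, $r2:2, $r3:10, $r4:11, $r5:13}
[2] bne  $r5, $r1, L5  →  {$r0:0, $r1:65525, $r2:2, $r3:10, $r4:11, $r5:13}  ⟨branch taken⟩
[3] ori   $r4, $r1, 8  →  {$r0:0, $r1:65525, $r2:2, $r3:10, $r4:65533, $r5:13}
[5] nor  $r3, $r1, $r1  →  {$r0:0, $r1:65525, $r2:2, $r3:10, $r4:65533, $r5:13}
[6] andi  $r4, $r0, 6  →  {$r0:0, $r1:65525, $r2:2, $r3:10, $r4:0, $r5:13}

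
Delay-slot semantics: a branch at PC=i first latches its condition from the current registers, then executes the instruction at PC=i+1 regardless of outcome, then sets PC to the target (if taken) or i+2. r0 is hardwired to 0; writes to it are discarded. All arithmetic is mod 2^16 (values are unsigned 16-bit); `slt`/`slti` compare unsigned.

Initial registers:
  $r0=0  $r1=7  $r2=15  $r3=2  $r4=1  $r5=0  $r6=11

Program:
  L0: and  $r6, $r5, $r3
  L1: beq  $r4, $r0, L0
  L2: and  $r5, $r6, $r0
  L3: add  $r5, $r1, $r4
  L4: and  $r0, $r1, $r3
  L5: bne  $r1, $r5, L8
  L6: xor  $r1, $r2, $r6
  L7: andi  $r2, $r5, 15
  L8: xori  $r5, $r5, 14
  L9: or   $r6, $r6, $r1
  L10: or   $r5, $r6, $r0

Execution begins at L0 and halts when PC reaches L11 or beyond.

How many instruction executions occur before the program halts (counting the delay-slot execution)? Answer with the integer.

  step pc=0: and  $r6, $r5, $r3  regs=(0,7,15,2,1,0,0)
  step pc=1: beq  $r4, $r0, L0  cond=F  regs=(0,7,15,2,1,0,0)
  step pc=2: and  $r5, $r6, $r0  regs=(0,7,15,2,1,0,0)
  step pc=3: add  $r5, $r1, $r4  regs=(0,7,15,2,1,8,0)
  step pc=4: and  $r0, $r1, $r3  regs=(0,7,15,2,1,8,0)
  step pc=5: bne  $r1, $r5, L8  cond=T  regs=(0,7,15,2,1,8,0)
  step pc=6: xor  $r1, $r2, $r6  regs=(0,15,15,2,1,8,0)
  step pc=8: xori  $r5, $r5, 14  regs=(0,15,15,2,1,6,0)
  step pc=9: or   $r6, $r6, $r1  regs=(0,15,15,2,1,6,15)
  step pc=10: or   $r5, $r6, $r0  regs=(0,15,15,2,1,15,15)

10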